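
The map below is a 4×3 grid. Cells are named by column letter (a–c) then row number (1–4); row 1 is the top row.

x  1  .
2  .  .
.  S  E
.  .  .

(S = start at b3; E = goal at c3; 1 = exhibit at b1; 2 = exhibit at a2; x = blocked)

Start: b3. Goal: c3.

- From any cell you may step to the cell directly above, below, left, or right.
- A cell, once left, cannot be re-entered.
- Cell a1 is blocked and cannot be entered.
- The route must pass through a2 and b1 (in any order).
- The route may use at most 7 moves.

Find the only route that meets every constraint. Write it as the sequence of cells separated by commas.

b3, a3, a2, b2, b1, c1, c2, c3

The 7-move cap with required stops at a2, b1 leaves no slack for detours.
Route from b3: left to a3, up to a2, right to b2, up to b1, right to c1, 2× down (reaching c3) — 7 moves in all.
Check: all required cells visited; 7 ≤ 7 moves.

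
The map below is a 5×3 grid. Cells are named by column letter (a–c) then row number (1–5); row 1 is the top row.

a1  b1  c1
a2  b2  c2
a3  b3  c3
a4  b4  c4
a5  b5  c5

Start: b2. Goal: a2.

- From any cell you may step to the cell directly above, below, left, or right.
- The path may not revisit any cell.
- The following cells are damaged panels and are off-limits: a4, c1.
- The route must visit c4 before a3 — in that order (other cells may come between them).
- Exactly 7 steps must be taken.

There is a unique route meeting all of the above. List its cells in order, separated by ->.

b2 -> c2 -> c3 -> c4 -> b4 -> b3 -> a3 -> a2

The waypoints must appear in the order c4, a3, with no cell reused.
Route from b2: right 1 to c2, down 2 to c4, left 1 to b4, up 1 to b3, left 1 to a3, up 1 to a2 — 7 moves in all.
Check: order respected (c4 at step 3, a3 at step 6); 7 moves as required.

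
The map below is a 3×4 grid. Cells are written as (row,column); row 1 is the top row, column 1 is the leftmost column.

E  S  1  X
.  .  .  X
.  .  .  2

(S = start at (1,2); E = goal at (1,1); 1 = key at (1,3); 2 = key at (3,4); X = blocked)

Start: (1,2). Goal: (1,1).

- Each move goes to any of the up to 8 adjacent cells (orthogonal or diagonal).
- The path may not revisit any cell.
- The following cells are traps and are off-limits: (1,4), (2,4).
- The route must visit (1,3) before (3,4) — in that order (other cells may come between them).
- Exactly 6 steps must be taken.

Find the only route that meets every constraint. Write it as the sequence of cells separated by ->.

The waypoints must appear in the order (1,3), (3,4), with no cell reused.
Route from (1,2): right 1 to (1,3), down 1 to (2,3), down-right 1 to (3,4), left 1 to (3,3), up-left 2 to (1,1) — 6 moves in all.
Check: order respected (1 at step 1, 2 at step 3); 6 moves as required.

(1,2) -> (1,3) -> (2,3) -> (3,4) -> (3,3) -> (2,2) -> (1,1)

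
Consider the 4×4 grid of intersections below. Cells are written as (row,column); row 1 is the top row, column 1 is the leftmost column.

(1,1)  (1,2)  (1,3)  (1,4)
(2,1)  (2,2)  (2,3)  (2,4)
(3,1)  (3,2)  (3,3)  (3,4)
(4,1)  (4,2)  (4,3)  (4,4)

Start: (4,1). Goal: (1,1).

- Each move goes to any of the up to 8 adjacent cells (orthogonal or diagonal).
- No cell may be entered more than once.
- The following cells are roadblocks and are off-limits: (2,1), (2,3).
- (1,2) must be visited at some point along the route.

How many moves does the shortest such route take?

Any route passes through (1,2) somewhere between (4,1) and (1,1). Summing Chebyshev distances along the two legs ((4,1) → (1,2) → (1,1)) gives a lower bound of 3 + 1 = 4 moves.
A route of 4 moves achieves this: (4,1) → (3,1) → (2,2) → (1,2) → (1,1).
Since 4 matches the lower bound, it is optimal.

4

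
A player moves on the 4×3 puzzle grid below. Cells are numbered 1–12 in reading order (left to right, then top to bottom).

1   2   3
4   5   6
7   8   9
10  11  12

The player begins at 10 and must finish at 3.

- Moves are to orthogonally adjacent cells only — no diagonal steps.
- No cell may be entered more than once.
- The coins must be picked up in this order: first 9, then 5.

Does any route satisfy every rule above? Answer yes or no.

One route that works: 10 → 7 → 8 → 9 → 6 → 5 → 2 → 3.

yes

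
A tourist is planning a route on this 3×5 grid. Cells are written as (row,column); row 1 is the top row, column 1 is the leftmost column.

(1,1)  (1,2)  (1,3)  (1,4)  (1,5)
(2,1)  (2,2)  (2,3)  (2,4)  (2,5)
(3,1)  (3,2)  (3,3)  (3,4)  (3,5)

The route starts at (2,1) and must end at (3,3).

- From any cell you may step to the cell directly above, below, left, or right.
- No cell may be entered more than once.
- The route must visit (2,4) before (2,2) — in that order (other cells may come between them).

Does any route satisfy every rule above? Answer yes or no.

One route that works: (2,1) → (1,1) → (1,2) → (1,3) → (1,4) → (2,4) → (2,3) → (2,2) → (3,2) → (3,3).

yes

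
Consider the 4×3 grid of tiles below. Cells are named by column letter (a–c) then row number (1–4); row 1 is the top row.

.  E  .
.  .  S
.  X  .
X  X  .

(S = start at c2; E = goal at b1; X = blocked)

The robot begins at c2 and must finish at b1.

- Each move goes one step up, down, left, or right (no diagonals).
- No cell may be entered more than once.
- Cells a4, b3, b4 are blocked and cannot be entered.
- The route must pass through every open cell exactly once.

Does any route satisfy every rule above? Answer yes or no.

Cell a3 has only one open neighbour but is neither the start nor the goal, so a Hamiltonian route would have to both enter and leave it through the same neighbour — impossible without revisiting.

no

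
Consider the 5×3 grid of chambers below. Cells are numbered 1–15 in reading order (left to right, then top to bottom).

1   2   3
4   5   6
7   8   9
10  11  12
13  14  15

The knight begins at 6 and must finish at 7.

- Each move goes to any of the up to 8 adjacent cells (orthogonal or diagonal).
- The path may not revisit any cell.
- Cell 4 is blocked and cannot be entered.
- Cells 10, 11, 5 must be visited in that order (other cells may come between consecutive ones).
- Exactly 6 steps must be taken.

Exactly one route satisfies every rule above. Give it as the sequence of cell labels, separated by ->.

6 -> 8 -> 10 -> 11 -> 9 -> 5 -> 7

The waypoints must appear in the order 10, 11, 5, with no cell reused.
Route from 6: down-left 2 to 10, right 1 to 11, up-right 1 to 9, up-left 1 to 5, down-left 1 to 7 — 6 moves in all.
Check: order respected (10 at step 2, 11 at step 3, 5 at step 5); 6 moves as required.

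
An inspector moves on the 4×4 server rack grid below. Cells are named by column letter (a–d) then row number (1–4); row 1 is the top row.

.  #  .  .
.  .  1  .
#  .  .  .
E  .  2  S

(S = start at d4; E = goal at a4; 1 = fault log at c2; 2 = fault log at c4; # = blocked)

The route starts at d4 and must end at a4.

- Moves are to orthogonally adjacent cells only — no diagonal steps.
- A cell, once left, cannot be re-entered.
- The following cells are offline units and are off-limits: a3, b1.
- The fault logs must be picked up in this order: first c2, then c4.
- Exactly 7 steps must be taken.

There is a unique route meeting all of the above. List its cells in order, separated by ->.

The waypoints must appear in the order c2, c4, with no cell reused.
Route from d4: up 2 to d2, left 1 to c2, down 2 to c4, left 2 to a4 — 7 moves in all.
Check: order respected (1 at step 3, 2 at step 5); 7 moves as required.

d4 -> d3 -> d2 -> c2 -> c3 -> c4 -> b4 -> a4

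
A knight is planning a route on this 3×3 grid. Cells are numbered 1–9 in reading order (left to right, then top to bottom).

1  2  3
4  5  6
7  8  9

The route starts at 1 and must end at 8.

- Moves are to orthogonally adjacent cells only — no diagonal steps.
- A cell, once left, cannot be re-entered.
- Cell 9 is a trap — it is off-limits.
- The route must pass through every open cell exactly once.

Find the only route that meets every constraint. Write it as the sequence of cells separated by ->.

1 -> 2 -> 3 -> 6 -> 5 -> 4 -> 7 -> 8

Need to visit all 8 open cells exactly once, starting at 1 and ending at 8.
Cell 7 has only two open neighbours (4 and 8), so the path must pass straight through it: one of those is the cell it's entered from and the other is where it exits.
Route from 1: 2× right (reaching 3), down to 6, 2× left (reaching 4), down to 7, right to 8 — 7 moves in all.
Check: all 8 open cells covered.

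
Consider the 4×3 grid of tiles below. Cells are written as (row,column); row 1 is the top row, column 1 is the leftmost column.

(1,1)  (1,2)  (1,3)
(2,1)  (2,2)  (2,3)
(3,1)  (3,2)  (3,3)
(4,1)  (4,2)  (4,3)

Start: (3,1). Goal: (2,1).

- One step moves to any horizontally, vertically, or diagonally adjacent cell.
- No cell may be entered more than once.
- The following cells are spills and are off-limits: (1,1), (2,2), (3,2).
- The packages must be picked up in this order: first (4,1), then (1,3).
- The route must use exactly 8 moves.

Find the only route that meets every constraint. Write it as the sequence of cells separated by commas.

The waypoints must appear in the order (4,1), (1,3), with no cell reused.
Route from (3,1): down 1 to (4,1), right 2 to (4,3), up 3 to (1,3), left 1 to (1,2), down-left 1 to (2,1) — 8 moves in all.
Check: order respected ((4,1) at step 1, (1,3) at step 6); 8 moves as required.

(3,1), (4,1), (4,2), (4,3), (3,3), (2,3), (1,3), (1,2), (2,1)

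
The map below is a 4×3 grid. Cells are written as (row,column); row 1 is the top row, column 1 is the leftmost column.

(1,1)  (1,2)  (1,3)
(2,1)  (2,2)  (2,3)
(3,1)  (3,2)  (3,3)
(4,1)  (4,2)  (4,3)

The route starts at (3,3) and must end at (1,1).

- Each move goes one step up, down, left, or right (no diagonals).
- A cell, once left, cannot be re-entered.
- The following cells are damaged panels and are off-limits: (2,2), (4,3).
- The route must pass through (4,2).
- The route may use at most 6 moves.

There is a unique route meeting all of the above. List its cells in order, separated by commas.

The 6-move cap with required stops at (4,2) leaves no slack for detours.
Route from (3,3): left to (3,2), down to (4,2), left to (4,1), 3× up (reaching (1,1)) — 6 moves in all.
Check: all required cells visited; 6 ≤ 6 moves.

(3,3), (3,2), (4,2), (4,1), (3,1), (2,1), (1,1)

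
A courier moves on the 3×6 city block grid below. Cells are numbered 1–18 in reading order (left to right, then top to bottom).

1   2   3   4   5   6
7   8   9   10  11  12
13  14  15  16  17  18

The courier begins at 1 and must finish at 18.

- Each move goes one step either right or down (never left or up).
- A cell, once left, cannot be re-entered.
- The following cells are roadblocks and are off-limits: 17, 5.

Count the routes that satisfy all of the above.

4

A right/down-only route from 1 to 18 makes exactly 2 down-moves and 5 right-moves in some order.
With no other constraints that would be C(7,2) = 21 routes.
Subtract routes through each blocked cell (inclusion–exclusion for overlaps): − through 5: 3 − through 17: 15 + through 5&17: 1 → 4.
That gives 4 routes.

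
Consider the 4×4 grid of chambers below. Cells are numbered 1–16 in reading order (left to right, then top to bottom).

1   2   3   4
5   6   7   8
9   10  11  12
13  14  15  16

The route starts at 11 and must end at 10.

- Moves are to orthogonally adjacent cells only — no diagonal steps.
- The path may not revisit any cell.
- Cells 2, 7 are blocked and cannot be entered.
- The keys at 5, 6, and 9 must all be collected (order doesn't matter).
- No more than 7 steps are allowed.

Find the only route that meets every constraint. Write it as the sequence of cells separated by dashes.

The budget equals the shortest possible length, so every move has to be on a shortest route through the required cells.
Route from 11: down 1 to 15, left 2 to 13, up 2 to 5, right 1 to 6, down 1 to 10 — 7 moves in all.
Check: all required cells visited; 7 ≤ 7 moves.

11 - 15 - 14 - 13 - 9 - 5 - 6 - 10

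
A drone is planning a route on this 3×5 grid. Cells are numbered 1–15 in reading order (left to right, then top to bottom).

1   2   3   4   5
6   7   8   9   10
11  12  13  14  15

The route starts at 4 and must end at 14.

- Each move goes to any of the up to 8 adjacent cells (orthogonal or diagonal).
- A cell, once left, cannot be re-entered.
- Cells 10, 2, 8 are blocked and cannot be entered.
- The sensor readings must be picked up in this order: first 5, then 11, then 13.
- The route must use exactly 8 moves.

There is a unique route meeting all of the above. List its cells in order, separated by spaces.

The waypoints must appear in the order 5, 11, 13, with no cell reused.
Route from 4: right to 5, down-left to 9, up-left to 3, 2× down-left (reaching 11), 3× right (reaching 14) — 8 moves in all.
Check: order respected (5 at step 1, 11 at step 5, 13 at step 7); 8 moves as required.

4 5 9 3 7 11 12 13 14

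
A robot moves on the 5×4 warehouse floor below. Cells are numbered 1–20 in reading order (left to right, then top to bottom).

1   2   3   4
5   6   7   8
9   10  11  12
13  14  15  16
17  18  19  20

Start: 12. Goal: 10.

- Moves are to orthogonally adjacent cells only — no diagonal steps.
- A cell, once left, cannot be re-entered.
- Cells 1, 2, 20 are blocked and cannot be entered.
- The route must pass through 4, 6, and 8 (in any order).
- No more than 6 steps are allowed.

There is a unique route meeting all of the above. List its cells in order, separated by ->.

12 -> 8 -> 4 -> 3 -> 7 -> 6 -> 10

The 6-move cap with required stops at 4, 6, 8 leaves no slack for detours.
Route from 12: 2× up (reaching 4), left to 3, down to 7, left to 6, down to 10 — 6 moves in all.
Check: all required cells visited; 6 ≤ 6 moves.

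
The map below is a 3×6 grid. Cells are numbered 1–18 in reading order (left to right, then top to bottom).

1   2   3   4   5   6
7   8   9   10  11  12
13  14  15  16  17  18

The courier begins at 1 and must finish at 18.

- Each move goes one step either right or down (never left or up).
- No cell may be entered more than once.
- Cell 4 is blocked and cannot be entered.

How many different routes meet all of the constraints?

A right/down-only route from 1 to 18 makes exactly 2 down-moves and 5 right-moves in some order.
With no other constraints that would be C(7,2) = 21 routes.
Subtract routes through each blocked cell (inclusion–exclusion for overlaps): − through 4: 6 → 15.
That gives 15 routes.

15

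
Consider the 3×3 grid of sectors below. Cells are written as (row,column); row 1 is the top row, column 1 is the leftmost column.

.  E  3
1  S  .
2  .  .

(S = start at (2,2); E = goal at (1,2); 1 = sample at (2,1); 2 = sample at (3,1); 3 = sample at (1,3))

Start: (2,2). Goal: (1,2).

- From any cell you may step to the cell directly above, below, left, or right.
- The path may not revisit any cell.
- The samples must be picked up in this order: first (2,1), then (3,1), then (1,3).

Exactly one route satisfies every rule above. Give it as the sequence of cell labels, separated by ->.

The waypoints must appear in the order (2,1), (3,1), (1,3), with no cell reused.
Route from (2,2): left 1 to (2,1), down 1 to (3,1), right 2 to (3,3), up 2 to (1,3), left 1 to (1,2) — 7 moves in all.
Check: order respected (1 at step 1, 2 at step 2, 3 at step 6).

(2,2) -> (2,1) -> (3,1) -> (3,2) -> (3,3) -> (2,3) -> (1,3) -> (1,2)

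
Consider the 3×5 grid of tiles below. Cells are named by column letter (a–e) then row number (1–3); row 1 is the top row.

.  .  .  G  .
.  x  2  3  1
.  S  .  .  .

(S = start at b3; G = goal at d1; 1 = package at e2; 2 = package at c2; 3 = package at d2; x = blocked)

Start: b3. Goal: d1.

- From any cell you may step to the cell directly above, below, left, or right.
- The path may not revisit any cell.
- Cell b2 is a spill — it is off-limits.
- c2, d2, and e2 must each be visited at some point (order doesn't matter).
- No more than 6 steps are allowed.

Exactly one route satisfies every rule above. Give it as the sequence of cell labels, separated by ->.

b3 -> c3 -> c2 -> d2 -> e2 -> e1 -> d1

The budget equals the shortest possible length, so every move has to be on a shortest route through the required cells.
Route from b3: right 1 to c3, up 1 to c2, right 2 to e2, up 1 to e1, left 1 to d1 — 6 moves in all.
Check: all required cells visited; 6 ≤ 6 moves.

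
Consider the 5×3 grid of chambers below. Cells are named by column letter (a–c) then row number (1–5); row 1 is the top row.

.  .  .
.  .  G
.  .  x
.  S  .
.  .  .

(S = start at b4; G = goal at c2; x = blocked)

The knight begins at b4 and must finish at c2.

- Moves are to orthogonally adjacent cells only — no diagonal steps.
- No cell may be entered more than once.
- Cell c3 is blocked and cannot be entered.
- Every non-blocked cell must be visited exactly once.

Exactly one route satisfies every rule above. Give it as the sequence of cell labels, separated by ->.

Need to visit all 14 open cells exactly once, starting at b4 and ending at c2.
Cell c4 has only two open neighbours (c5 and b4), so the path must pass straight through it: one of those is the cell it's entered from and the other is where it exits.
Route from b4: right to c4, down to c5, 2× left (reaching a5), 2× up (reaching a3), right to b3, up to b2, left to a2, up to a1, 2× right (reaching c1), down to c2 — 13 moves in all.
Check: all 14 open cells covered.

b4 -> c4 -> c5 -> b5 -> a5 -> a4 -> a3 -> b3 -> b2 -> a2 -> a1 -> b1 -> c1 -> c2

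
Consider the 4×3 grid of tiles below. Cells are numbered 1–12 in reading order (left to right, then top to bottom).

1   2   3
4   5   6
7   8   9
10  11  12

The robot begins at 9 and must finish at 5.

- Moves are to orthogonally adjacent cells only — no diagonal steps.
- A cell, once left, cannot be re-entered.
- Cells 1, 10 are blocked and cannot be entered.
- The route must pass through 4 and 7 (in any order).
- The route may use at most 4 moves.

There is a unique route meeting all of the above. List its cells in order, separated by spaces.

The budget equals the shortest possible length, so every move has to be on a shortest route through the required cells.
Route from 9: 2× left (reaching 7), up to 4, right to 5 — 4 moves in all.
Check: all required cells visited; 4 ≤ 4 moves.

9 8 7 4 5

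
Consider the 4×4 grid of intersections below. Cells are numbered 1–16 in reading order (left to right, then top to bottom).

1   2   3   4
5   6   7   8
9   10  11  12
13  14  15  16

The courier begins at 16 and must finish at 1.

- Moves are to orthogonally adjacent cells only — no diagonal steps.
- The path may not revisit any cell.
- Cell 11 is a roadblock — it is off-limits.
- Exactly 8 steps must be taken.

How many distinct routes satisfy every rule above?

10

Need simple routes of exactly 8 moves from 16 to 1 (Manhattan distance 6, so 1 moves are spent on a detour and 1 undoing it).
Branch systematically from the start, pruning whenever the remaining move budget drops below the Manhattan distance to 1 or differs from it in parity. Grouping the completions by first move — via 12: 5; via 15: 5 — and summing: 5 + 5 = 10.
That gives 10 routes.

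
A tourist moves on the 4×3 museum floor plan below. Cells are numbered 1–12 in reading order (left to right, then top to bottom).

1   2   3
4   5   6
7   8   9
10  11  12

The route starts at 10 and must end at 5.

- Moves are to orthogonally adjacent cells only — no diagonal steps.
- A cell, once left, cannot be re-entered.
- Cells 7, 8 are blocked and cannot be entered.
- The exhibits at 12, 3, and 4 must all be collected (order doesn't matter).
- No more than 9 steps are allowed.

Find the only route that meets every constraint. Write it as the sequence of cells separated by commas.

10, 11, 12, 9, 6, 3, 2, 1, 4, 5

The budget equals the shortest possible length, so every move has to be on a shortest route through the required cells.
Route from 10: right 2 to 12, up 3 to 3, left 2 to 1, down 1 to 4, right 1 to 5 — 9 moves in all.
Check: all required cells visited; 9 ≤ 9 moves.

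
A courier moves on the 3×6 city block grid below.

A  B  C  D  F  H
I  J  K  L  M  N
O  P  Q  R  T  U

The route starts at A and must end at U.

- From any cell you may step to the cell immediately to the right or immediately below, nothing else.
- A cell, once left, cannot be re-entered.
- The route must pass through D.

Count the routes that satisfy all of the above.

6

A right/down-only route from A to U makes exactly 2 down-moves and 5 right-moves in some order.
With no other constraints that would be C(7,2) = 21 routes.
Split at D and multiply the segment counts: A→D: 1; D→U: 6; product = 6.
That gives 6 routes.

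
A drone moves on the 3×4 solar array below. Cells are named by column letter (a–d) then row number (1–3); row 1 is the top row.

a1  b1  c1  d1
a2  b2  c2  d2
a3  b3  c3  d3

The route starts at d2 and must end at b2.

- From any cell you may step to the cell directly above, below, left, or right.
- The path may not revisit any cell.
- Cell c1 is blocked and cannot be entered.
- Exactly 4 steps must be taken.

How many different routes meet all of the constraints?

Need simple routes of exactly 4 moves from d2 to b2 (Manhattan distance 2, so 1 moves are spent on a detour and 1 undoing it).
Enumerating: d2 d3 c3 c2 b2 | d2 d3 c3 b3 b2 | d2 c2 c3 b3 b2.
That gives 3 routes.

3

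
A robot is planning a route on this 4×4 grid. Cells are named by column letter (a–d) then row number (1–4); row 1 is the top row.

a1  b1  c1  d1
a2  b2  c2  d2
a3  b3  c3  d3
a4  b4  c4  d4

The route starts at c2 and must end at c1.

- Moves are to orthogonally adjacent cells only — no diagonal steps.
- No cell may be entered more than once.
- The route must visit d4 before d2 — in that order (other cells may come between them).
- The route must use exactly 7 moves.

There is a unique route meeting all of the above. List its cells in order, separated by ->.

c2 -> c3 -> c4 -> d4 -> d3 -> d2 -> d1 -> c1

The waypoints must appear in the order d4, d2, with no cell reused.
Route from c2: 2× down (reaching c4), right to d4, 3× up (reaching d1), left to c1 — 7 moves in all.
Check: order respected (d4 at step 3, d2 at step 5); 7 moves as required.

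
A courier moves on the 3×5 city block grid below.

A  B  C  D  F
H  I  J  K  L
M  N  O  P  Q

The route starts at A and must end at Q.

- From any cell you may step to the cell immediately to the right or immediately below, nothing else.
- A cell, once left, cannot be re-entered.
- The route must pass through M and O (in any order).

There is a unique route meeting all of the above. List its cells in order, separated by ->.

A -> H -> M -> N -> O -> P -> Q

Moves only go right or down, so the column and row indices never decrease.
Route from A: down 2 to M, right 4 to Q — 6 moves in all.
Check: all required cells visited.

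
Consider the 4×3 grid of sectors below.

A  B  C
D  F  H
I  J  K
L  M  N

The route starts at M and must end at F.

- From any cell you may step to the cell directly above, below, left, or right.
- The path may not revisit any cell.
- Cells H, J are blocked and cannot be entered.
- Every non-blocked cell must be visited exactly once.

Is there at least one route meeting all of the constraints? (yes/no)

Cell C has only one open neighbour but is neither the start nor the goal, so a Hamiltonian route would have to both enter and leave it through the same neighbour — impossible without revisiting.

no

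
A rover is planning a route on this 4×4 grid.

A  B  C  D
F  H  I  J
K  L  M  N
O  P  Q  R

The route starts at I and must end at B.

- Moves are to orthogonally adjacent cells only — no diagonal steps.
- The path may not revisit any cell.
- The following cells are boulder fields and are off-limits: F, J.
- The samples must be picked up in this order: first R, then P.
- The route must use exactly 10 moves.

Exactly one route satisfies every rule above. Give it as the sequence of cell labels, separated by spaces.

I M N R Q P O K L H B

The waypoints must appear in the order R, P, with no cell reused.
Route from I: down 1 to M, right 1 to N, down 1 to R, left 3 to O, up 1 to K, right 1 to L, up 2 to B — 10 moves in all.
Check: order respected (R at step 3, P at step 5); 10 moves as required.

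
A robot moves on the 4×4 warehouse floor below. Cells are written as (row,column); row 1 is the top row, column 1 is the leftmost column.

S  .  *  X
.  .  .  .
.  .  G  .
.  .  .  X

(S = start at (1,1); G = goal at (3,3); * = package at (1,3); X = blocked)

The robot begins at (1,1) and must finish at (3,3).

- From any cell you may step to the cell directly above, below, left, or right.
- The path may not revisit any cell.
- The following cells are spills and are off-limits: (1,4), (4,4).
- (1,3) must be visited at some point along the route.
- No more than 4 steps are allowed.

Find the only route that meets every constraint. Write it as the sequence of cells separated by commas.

The 4-move cap with required stops at (1,3) leaves no slack for detours.
Route from (1,1): right 2 to (1,3), down 2 to (3,3) — 4 moves in all.
Check: all required cells visited; 4 ≤ 4 moves.

(1,1), (1,2), (1,3), (2,3), (3,3)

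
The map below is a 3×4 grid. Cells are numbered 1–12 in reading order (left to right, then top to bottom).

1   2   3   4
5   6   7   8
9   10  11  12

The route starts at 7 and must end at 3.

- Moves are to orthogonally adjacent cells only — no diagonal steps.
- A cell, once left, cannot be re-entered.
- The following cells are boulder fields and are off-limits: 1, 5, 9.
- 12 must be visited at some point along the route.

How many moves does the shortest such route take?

Any route passes through 12 somewhere between 7 and 3. Summing Manhattan distances along the two legs (7 → 12 → 3) gives a lower bound of 2 + 3 = 5 moves.
A route of 5 moves achieves this: 7 → 11 → 12 → 8 → 4 → 3.
Since 5 matches the lower bound, it is optimal.

5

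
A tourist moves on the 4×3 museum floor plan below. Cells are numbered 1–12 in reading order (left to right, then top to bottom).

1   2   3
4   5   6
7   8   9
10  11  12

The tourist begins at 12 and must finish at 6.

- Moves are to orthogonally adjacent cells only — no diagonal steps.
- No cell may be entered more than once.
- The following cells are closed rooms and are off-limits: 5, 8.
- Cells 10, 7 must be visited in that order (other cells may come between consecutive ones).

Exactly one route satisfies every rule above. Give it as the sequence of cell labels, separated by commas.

The waypoints must appear in the order 10, 7, with no cell reused.
Route from 12: left 2 to 10, up 3 to 1, right 2 to 3, down 1 to 6 — 8 moves in all.
Check: order respected (10 at step 2, 7 at step 3).

12, 11, 10, 7, 4, 1, 2, 3, 6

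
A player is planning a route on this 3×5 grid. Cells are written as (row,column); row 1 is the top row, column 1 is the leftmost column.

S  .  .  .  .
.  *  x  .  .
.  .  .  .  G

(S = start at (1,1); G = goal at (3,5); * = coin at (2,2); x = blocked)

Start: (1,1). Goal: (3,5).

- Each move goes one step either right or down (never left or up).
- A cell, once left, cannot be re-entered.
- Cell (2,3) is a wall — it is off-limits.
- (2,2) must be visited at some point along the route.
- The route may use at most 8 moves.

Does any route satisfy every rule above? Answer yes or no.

One route that works: (1,1) → (2,1) → (2,2) → (3,2) → (3,3) → (3,4) → (3,5).

yes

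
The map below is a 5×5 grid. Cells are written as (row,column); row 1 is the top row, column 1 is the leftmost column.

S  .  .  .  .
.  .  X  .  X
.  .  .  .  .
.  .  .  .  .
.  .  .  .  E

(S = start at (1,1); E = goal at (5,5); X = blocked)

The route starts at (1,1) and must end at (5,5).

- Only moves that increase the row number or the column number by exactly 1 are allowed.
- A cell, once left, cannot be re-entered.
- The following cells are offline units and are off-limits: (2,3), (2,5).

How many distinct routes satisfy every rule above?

A right/down-only route from (1,1) to (5,5) makes exactly 4 down-moves and 4 right-moves in some order.
With no other constraints that would be C(8,4) = 70 routes.
Subtract routes through each blocked cell (inclusion–exclusion for overlaps): − through (2,3): 30 − through (2,5): 5 + through (2,3)&(2,5): 3 → 38.
That gives 38 routes.

38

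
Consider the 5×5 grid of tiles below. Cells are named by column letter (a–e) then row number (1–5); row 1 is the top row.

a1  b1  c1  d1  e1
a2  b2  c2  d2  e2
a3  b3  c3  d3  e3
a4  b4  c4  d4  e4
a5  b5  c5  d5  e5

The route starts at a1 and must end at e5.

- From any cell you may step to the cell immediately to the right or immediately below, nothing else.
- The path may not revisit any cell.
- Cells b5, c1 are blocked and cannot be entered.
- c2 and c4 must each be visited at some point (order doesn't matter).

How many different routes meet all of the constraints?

A right/down-only route from a1 to e5 makes exactly 4 down-moves and 4 right-moves in some order.
With no other constraints that would be C(8,4) = 70 routes.
A monotone route can only reach the required cells in the order c2, c4, so split there and multiply the segment counts (each segment already excludes blocked cells): a1→c2: 2; c2→c4: 1; c4→e5: 3; product = 6.
That gives 6 routes.

6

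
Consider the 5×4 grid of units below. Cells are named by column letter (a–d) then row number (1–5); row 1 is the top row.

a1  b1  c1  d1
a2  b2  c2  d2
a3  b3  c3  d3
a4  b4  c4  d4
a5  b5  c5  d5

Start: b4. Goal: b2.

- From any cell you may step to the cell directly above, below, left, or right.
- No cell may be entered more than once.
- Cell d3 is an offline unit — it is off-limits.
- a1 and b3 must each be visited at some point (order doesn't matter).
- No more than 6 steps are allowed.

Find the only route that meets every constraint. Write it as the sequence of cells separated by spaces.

b4 b3 a3 a2 a1 b1 b2

The budget equals the shortest possible length, so every move has to be on a shortest route through the required cells.
Route from b4: up 1 to b3, left 1 to a3, up 2 to a1, right 1 to b1, down 1 to b2 — 6 moves in all.
Check: all required cells visited; 6 ≤ 6 moves.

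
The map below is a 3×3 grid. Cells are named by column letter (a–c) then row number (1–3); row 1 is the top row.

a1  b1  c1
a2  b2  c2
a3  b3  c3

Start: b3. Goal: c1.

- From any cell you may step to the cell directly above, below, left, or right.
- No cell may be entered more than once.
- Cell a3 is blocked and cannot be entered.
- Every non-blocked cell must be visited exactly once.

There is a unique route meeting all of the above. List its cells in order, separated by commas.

b3, c3, c2, b2, a2, a1, b1, c1

Need to visit all 8 open cells exactly once, starting at b3 and ending at c1.
Route from b3: right to c3, up to c2, 2× left (reaching a2), up to a1, 2× right (reaching c1) — 7 moves in all.
Check: all 8 open cells covered.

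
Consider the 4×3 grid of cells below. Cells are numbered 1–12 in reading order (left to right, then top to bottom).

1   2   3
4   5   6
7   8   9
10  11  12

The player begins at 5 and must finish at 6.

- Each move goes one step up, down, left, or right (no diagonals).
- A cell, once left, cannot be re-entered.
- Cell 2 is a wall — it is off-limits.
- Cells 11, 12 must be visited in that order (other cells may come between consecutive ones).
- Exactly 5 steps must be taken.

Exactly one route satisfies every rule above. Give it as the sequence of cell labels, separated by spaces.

5 8 11 12 9 6

The waypoints must appear in the order 11, 12, with no cell reused.
Route from 5: 2× down (reaching 11), right to 12, 2× up (reaching 6) — 5 moves in all.
Check: order respected (11 at step 2, 12 at step 3); 5 moves as required.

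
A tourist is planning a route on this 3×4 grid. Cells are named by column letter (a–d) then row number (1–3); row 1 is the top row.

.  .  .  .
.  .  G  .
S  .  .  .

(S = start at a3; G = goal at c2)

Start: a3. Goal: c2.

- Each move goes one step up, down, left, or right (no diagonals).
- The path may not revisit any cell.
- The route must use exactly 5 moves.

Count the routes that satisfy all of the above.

Need simple routes of exactly 5 moves from a3 to c2 (Manhattan distance 3, so 1 moves are spent on a detour and 1 undoing it).
Enumerating: a3 a2 a1 b1 b2 c2 | a3 a2 a1 b1 c1 c2 | a3 a2 b2 b1 c1 c2 | a3 a2 b2 b3 c3 c2 | a3 b3 b2 b1 c1 c2 | a3 b3 c3 d3 d2 c2.
That gives 6 routes.

6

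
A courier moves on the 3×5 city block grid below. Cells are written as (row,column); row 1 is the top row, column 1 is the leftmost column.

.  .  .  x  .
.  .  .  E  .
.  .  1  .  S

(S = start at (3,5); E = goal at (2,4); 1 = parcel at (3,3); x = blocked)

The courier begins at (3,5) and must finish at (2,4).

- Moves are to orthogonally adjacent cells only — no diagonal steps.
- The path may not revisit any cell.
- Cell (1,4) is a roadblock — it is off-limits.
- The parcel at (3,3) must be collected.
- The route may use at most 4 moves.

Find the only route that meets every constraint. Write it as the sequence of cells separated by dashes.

(3,5) - (3,4) - (3,3) - (2,3) - (2,4)

The 4-move cap with required stops at (3,3) leaves no slack for detours.
Route from (3,5): left 2 to (3,3), up 1 to (2,3), right 1 to (2,4) — 4 moves in all.
Check: all required cells visited; 4 ≤ 4 moves.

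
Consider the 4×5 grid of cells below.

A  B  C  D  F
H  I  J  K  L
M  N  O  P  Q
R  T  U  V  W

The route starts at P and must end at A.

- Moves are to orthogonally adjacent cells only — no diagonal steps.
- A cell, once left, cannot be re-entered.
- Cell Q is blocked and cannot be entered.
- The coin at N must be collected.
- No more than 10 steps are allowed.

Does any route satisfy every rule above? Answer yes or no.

yes

One route that works: P → O → N → I → B → A.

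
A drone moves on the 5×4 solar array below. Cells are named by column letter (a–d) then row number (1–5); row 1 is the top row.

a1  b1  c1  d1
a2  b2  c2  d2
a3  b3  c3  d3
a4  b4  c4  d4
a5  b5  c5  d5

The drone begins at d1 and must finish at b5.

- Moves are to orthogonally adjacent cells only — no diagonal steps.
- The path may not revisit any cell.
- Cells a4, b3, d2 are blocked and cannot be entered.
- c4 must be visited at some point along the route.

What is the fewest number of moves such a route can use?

Any route passes through c4 somewhere between d1 and b5. Summing Manhattan distances along the two legs (d1 → c4 → b5) gives a lower bound of 4 + 2 = 6 moves.
A route of 6 moves achieves this: d1 → c1 → c2 → c3 → c4 → c5 → b5.
Since 6 matches the lower bound, it is optimal.

6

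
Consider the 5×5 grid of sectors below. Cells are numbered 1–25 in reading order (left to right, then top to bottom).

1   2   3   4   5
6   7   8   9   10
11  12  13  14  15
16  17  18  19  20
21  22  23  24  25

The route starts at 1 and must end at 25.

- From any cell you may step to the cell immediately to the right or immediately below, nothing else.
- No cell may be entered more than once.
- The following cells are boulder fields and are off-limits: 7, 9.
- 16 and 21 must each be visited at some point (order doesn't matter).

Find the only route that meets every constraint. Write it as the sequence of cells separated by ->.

1 -> 6 -> 11 -> 16 -> 21 -> 22 -> 23 -> 24 -> 25

Moves only go right or down, so the column and row indices never decrease.
Route from 1: down 4 to 21, right 4 to 25 — 8 moves in all.
Check: all required cells visited.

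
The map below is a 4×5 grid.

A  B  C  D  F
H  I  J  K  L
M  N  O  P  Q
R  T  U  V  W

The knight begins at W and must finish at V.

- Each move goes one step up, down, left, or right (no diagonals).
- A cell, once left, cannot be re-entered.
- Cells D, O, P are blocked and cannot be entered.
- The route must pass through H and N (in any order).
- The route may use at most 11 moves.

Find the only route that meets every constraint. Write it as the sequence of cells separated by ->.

The budget equals the shortest possible length, so every move has to be on a shortest route through the required cells.
Route from W: 2× up (reaching L), 4× left (reaching H), down to M, right to N, down to T, 2× right (reaching V) — 11 moves in all.
Check: all required cells visited; 11 ≤ 11 moves.

W -> Q -> L -> K -> J -> I -> H -> M -> N -> T -> U -> V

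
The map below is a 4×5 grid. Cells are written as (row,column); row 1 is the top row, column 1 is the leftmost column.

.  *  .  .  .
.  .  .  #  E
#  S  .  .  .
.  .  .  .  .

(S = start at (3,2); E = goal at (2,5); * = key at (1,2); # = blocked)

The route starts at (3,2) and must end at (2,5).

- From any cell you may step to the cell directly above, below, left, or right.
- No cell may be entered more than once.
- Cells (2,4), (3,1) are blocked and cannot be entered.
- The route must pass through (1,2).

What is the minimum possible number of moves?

6

Any route passes through (1,2) somewhere between (3,2) and (2,5). Summing Manhattan distances along the two legs ((3,2) → (1,2) → (2,5)) gives a lower bound of 2 + 4 = 6 moves.
A route of 6 moves achieves this: (3,2) → (2,2) → (1,2) → (1,3) → (1,4) → (1,5) → (2,5).
Since 6 matches the lower bound, it is optimal.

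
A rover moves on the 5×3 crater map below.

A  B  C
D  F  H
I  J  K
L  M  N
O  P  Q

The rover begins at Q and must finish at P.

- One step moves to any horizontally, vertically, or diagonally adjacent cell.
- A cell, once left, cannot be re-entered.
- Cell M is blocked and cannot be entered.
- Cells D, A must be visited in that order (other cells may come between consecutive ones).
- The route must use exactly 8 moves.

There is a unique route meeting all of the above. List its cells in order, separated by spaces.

Q N J D A F I L P

The waypoints must appear in the order D, A, with no cell reused.
Route from Q: up to N, 2× up-left (reaching D), up to A, down-right to F, down-left to I, down to L, down-right to P — 8 moves in all.
Check: order respected (D at step 3, A at step 4); 8 moves as required.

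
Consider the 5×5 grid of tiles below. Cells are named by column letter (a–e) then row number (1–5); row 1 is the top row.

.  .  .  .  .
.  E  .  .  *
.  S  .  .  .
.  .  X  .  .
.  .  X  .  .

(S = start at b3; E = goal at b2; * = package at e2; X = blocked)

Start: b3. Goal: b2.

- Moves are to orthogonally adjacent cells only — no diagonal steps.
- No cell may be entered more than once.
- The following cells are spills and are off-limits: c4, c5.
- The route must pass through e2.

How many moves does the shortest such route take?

7

Any route passes through e2 somewhere between b3 and b2. Summing Manhattan distances along the two legs (b3 → e2 → b2) gives a lower bound of 4 + 3 = 7 moves.
A route of 7 moves achieves this: b3 → c3 → d3 → e3 → e2 → d2 → c2 → b2.
Since 7 matches the lower bound, it is optimal.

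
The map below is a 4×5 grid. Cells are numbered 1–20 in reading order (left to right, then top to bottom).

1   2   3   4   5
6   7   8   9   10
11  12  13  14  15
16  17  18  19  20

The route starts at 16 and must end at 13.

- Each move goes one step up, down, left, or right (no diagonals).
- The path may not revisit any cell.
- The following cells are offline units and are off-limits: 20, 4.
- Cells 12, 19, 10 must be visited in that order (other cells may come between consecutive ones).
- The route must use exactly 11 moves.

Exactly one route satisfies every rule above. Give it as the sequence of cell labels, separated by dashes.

The waypoints must appear in the order 12, 19, 10, with no cell reused.
Route from 16: up to 11, right to 12, down to 17, 2× right (reaching 19), up to 14, right to 15, up to 10, 2× left (reaching 8), down to 13 — 11 moves in all.
Check: order respected (12 at step 2, 19 at step 5, 10 at step 8); 11 moves as required.

16 - 11 - 12 - 17 - 18 - 19 - 14 - 15 - 10 - 9 - 8 - 13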